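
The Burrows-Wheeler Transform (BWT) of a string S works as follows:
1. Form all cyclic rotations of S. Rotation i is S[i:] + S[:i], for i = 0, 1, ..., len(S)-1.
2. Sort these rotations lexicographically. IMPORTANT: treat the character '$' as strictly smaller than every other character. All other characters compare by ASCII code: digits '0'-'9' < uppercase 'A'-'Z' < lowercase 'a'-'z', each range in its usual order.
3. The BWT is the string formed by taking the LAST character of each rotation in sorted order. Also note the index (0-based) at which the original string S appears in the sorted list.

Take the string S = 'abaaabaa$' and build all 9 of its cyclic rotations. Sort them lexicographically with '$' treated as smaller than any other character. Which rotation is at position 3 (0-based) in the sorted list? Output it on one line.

All 9 rotations (rotation i = S[i:]+S[:i]):
  rot[0] = abaaabaa$
  rot[1] = baaabaa$a
  rot[2] = aaabaa$ab
  rot[3] = aabaa$aba
  rot[4] = abaa$abaa
  rot[5] = baa$abaaa
  rot[6] = aa$abaaab
  rot[7] = a$abaaaba
  rot[8] = $abaaabaa
Sorted (with $ < everything):
  sorted[0] = $abaaabaa
  sorted[1] = a$abaaaba
  sorted[2] = aa$abaaab
  sorted[3] = aaabaa$ab
  sorted[4] = aabaa$aba
  sorted[5] = abaa$abaa
  sorted[6] = abaaabaa$
  sorted[7] = baa$abaaa
  sorted[8] = baaabaa$a
sorted[3] = aaabaa$ab

Answer: aaabaa$ab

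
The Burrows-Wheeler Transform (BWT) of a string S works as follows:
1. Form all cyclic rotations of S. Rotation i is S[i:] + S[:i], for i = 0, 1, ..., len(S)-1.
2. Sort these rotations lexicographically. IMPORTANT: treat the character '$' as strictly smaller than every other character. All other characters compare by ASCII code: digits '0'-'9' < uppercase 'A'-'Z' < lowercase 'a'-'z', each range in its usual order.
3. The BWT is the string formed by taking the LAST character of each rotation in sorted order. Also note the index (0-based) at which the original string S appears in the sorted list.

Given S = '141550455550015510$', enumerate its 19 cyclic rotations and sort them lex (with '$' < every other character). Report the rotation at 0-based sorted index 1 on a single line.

Answer: 0$14155045555001551

Derivation:
All 19 rotations (rotation i = S[i:]+S[:i]):
  rot[0] = 141550455550015510$
  rot[1] = 41550455550015510$1
  rot[2] = 1550455550015510$14
  rot[3] = 550455550015510$141
  rot[4] = 50455550015510$1415
  rot[5] = 0455550015510$14155
  rot[6] = 455550015510$141550
  rot[7] = 55550015510$1415504
  rot[8] = 5550015510$14155045
  rot[9] = 550015510$141550455
  rot[10] = 50015510$1415504555
  rot[11] = 0015510$14155045555
  rot[12] = 015510$141550455550
  rot[13] = 15510$1415504555500
  rot[14] = 5510$14155045555001
  rot[15] = 510$141550455550015
  rot[16] = 10$1415504555500155
  rot[17] = 0$14155045555001551
  rot[18] = $141550455550015510
Sorted (with $ < everything):
  sorted[0] = $141550455550015510
  sorted[1] = 0$14155045555001551
  sorted[2] = 0015510$14155045555
  sorted[3] = 015510$141550455550
  sorted[4] = 0455550015510$14155
  sorted[5] = 10$1415504555500155
  sorted[6] = 141550455550015510$
  sorted[7] = 1550455550015510$14
  sorted[8] = 15510$1415504555500
  sorted[9] = 41550455550015510$1
  sorted[10] = 455550015510$141550
  sorted[11] = 50015510$1415504555
  sorted[12] = 50455550015510$1415
  sorted[13] = 510$141550455550015
  sorted[14] = 550015510$141550455
  sorted[15] = 550455550015510$141
  sorted[16] = 5510$14155045555001
  sorted[17] = 5550015510$14155045
  sorted[18] = 55550015510$1415504
sorted[1] = 0$14155045555001551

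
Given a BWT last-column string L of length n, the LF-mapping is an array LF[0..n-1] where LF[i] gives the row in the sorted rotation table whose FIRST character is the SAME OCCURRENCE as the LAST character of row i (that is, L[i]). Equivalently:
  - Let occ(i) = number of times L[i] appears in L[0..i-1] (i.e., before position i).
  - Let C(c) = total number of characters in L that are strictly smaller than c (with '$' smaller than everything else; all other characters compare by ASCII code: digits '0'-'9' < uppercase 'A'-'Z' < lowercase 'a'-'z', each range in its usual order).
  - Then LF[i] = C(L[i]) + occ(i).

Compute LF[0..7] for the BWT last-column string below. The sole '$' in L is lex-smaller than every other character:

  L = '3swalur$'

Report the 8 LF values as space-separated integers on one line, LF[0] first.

Char counts: '$':1, '3':1, 'a':1, 'l':1, 'r':1, 's':1, 'u':1, 'w':1
C (first-col start): C('$')=0, C('3')=1, C('a')=2, C('l')=3, C('r')=4, C('s')=5, C('u')=6, C('w')=7
L[0]='3': occ=0, LF[0]=C('3')+0=1+0=1
L[1]='s': occ=0, LF[1]=C('s')+0=5+0=5
L[2]='w': occ=0, LF[2]=C('w')+0=7+0=7
L[3]='a': occ=0, LF[3]=C('a')+0=2+0=2
L[4]='l': occ=0, LF[4]=C('l')+0=3+0=3
L[5]='u': occ=0, LF[5]=C('u')+0=6+0=6
L[6]='r': occ=0, LF[6]=C('r')+0=4+0=4
L[7]='$': occ=0, LF[7]=C('$')+0=0+0=0

Answer: 1 5 7 2 3 6 4 0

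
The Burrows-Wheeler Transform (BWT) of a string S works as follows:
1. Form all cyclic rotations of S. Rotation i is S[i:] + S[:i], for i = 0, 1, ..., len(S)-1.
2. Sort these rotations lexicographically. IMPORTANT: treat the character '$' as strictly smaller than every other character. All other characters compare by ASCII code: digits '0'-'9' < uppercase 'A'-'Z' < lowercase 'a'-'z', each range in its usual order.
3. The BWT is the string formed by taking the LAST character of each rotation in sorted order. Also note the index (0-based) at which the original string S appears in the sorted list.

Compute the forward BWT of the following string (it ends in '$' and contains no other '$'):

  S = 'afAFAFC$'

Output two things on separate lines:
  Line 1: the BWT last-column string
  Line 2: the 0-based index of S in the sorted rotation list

Answer: CfFFAA$a
6

Derivation:
All 8 rotations (rotation i = S[i:]+S[:i]):
  rot[0] = afAFAFC$
  rot[1] = fAFAFC$a
  rot[2] = AFAFC$af
  rot[3] = FAFC$afA
  rot[4] = AFC$afAF
  rot[5] = FC$afAFA
  rot[6] = C$afAFAF
  rot[7] = $afAFAFC
Sorted (with $ < everything):
  sorted[0] = $afAFAFC  (last char: 'C')
  sorted[1] = AFAFC$af  (last char: 'f')
  sorted[2] = AFC$afAF  (last char: 'F')
  sorted[3] = C$afAFAF  (last char: 'F')
  sorted[4] = FAFC$afA  (last char: 'A')
  sorted[5] = FC$afAFA  (last char: 'A')
  sorted[6] = afAFAFC$  (last char: '$')
  sorted[7] = fAFAFC$a  (last char: 'a')
Last column: CfFFAA$a
Original string S is at sorted index 6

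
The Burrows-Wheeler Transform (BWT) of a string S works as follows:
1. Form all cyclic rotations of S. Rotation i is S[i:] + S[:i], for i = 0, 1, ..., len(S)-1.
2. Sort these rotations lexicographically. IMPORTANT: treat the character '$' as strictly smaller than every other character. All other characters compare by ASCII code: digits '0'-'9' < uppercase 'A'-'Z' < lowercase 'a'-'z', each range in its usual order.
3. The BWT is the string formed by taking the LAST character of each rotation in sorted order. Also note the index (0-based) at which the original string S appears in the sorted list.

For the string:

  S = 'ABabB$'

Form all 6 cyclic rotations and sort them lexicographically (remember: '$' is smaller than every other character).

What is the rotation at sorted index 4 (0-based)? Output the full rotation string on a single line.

All 6 rotations (rotation i = S[i:]+S[:i]):
  rot[0] = ABabB$
  rot[1] = BabB$A
  rot[2] = abB$AB
  rot[3] = bB$ABa
  rot[4] = B$ABab
  rot[5] = $ABabB
Sorted (with $ < everything):
  sorted[0] = $ABabB
  sorted[1] = ABabB$
  sorted[2] = B$ABab
  sorted[3] = BabB$A
  sorted[4] = abB$AB
  sorted[5] = bB$ABa
sorted[4] = abB$AB

Answer: abB$AB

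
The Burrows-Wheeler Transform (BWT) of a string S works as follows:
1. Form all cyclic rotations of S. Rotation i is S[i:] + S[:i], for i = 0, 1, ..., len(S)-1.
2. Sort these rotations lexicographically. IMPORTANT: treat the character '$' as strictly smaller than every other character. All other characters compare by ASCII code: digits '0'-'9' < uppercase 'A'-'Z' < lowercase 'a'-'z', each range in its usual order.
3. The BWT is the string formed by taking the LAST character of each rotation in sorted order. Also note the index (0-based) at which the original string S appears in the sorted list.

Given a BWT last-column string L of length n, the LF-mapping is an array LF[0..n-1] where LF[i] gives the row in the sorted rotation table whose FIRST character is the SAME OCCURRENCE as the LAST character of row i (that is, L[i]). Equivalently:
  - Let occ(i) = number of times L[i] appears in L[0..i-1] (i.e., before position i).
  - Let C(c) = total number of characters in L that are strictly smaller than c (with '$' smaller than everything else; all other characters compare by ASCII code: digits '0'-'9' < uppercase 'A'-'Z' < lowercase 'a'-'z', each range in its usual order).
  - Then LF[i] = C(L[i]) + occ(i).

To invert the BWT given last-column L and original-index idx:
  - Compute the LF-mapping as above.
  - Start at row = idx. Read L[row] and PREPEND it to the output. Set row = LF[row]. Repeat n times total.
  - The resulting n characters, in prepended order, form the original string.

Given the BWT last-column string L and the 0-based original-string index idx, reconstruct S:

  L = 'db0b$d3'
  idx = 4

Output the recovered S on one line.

Answer: bb03dd$

Derivation:
LF mapping: 5 3 1 4 0 6 2
Walk LF starting at row 4, prepending L[row]:
  step 1: row=4, L[4]='$', prepend. Next row=LF[4]=0
  step 2: row=0, L[0]='d', prepend. Next row=LF[0]=5
  step 3: row=5, L[5]='d', prepend. Next row=LF[5]=6
  step 4: row=6, L[6]='3', prepend. Next row=LF[6]=2
  step 5: row=2, L[2]='0', prepend. Next row=LF[2]=1
  step 6: row=1, L[1]='b', prepend. Next row=LF[1]=3
  step 7: row=3, L[3]='b', prepend. Next row=LF[3]=4
Reversed output: bb03dd$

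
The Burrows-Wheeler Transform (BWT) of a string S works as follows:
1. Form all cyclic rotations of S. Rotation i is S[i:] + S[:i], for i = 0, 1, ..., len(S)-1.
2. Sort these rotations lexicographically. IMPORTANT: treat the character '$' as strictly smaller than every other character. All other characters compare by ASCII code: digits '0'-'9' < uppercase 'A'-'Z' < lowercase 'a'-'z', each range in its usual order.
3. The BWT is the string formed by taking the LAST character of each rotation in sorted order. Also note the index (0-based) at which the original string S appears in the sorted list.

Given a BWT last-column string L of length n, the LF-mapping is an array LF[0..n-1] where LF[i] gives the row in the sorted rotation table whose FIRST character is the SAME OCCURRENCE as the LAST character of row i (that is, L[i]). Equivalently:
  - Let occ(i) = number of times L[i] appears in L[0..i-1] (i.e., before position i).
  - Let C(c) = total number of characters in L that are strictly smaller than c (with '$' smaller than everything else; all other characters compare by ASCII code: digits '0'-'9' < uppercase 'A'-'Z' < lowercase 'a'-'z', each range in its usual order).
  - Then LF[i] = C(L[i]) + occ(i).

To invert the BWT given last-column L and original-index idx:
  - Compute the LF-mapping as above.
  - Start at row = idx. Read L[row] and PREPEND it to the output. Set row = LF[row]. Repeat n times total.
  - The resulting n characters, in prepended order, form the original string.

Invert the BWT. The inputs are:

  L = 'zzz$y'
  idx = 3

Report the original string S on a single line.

LF mapping: 2 3 4 0 1
Walk LF starting at row 3, prepending L[row]:
  step 1: row=3, L[3]='$', prepend. Next row=LF[3]=0
  step 2: row=0, L[0]='z', prepend. Next row=LF[0]=2
  step 3: row=2, L[2]='z', prepend. Next row=LF[2]=4
  step 4: row=4, L[4]='y', prepend. Next row=LF[4]=1
  step 5: row=1, L[1]='z', prepend. Next row=LF[1]=3
Reversed output: zyzz$

Answer: zyzz$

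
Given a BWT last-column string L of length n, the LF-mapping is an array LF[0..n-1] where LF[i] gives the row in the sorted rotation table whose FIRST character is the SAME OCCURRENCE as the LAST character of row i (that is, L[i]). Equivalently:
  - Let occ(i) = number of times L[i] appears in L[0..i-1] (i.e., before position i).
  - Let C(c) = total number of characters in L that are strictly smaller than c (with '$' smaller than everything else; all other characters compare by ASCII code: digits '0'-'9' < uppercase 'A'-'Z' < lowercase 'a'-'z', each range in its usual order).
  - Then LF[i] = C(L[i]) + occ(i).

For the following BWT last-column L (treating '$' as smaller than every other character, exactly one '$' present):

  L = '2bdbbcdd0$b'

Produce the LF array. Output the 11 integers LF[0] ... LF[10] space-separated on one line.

Answer: 2 3 8 4 5 7 9 10 1 0 6

Derivation:
Char counts: '$':1, '0':1, '2':1, 'b':4, 'c':1, 'd':3
C (first-col start): C('$')=0, C('0')=1, C('2')=2, C('b')=3, C('c')=7, C('d')=8
L[0]='2': occ=0, LF[0]=C('2')+0=2+0=2
L[1]='b': occ=0, LF[1]=C('b')+0=3+0=3
L[2]='d': occ=0, LF[2]=C('d')+0=8+0=8
L[3]='b': occ=1, LF[3]=C('b')+1=3+1=4
L[4]='b': occ=2, LF[4]=C('b')+2=3+2=5
L[5]='c': occ=0, LF[5]=C('c')+0=7+0=7
L[6]='d': occ=1, LF[6]=C('d')+1=8+1=9
L[7]='d': occ=2, LF[7]=C('d')+2=8+2=10
L[8]='0': occ=0, LF[8]=C('0')+0=1+0=1
L[9]='$': occ=0, LF[9]=C('$')+0=0+0=0
L[10]='b': occ=3, LF[10]=C('b')+3=3+3=6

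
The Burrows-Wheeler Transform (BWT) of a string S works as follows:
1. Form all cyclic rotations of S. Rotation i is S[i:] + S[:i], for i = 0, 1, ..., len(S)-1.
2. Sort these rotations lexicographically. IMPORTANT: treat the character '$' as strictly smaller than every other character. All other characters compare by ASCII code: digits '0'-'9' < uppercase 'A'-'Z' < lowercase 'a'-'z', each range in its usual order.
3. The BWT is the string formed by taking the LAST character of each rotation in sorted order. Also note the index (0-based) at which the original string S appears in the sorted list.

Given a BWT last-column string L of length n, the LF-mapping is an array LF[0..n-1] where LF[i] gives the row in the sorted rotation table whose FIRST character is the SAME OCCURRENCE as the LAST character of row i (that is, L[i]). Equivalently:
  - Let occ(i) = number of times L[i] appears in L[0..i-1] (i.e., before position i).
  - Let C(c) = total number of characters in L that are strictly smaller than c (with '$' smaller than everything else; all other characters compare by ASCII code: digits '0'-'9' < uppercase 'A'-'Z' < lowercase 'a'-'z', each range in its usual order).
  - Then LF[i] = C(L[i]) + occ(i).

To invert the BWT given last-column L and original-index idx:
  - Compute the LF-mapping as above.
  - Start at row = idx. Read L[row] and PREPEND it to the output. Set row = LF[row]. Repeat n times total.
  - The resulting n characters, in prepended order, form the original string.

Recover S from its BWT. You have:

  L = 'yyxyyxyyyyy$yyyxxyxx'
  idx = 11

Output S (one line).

Answer: yxyyyyxxxyyyxyyxyyy$

Derivation:
LF mapping: 7 8 1 9 10 2 11 12 13 14 15 0 16 17 18 3 4 19 5 6
Walk LF starting at row 11, prepending L[row]:
  step 1: row=11, L[11]='$', prepend. Next row=LF[11]=0
  step 2: row=0, L[0]='y', prepend. Next row=LF[0]=7
  step 3: row=7, L[7]='y', prepend. Next row=LF[7]=12
  step 4: row=12, L[12]='y', prepend. Next row=LF[12]=16
  step 5: row=16, L[16]='x', prepend. Next row=LF[16]=4
  step 6: row=4, L[4]='y', prepend. Next row=LF[4]=10
  step 7: row=10, L[10]='y', prepend. Next row=LF[10]=15
  step 8: row=15, L[15]='x', prepend. Next row=LF[15]=3
  step 9: row=3, L[3]='y', prepend. Next row=LF[3]=9
  step 10: row=9, L[9]='y', prepend. Next row=LF[9]=14
  step 11: row=14, L[14]='y', prepend. Next row=LF[14]=18
  step 12: row=18, L[18]='x', prepend. Next row=LF[18]=5
  step 13: row=5, L[5]='x', prepend. Next row=LF[5]=2
  step 14: row=2, L[2]='x', prepend. Next row=LF[2]=1
  step 15: row=1, L[1]='y', prepend. Next row=LF[1]=8
  step 16: row=8, L[8]='y', prepend. Next row=LF[8]=13
  step 17: row=13, L[13]='y', prepend. Next row=LF[13]=17
  step 18: row=17, L[17]='y', prepend. Next row=LF[17]=19
  step 19: row=19, L[19]='x', prepend. Next row=LF[19]=6
  step 20: row=6, L[6]='y', prepend. Next row=LF[6]=11
Reversed output: yxyyyyxxxyyyxyyxyyy$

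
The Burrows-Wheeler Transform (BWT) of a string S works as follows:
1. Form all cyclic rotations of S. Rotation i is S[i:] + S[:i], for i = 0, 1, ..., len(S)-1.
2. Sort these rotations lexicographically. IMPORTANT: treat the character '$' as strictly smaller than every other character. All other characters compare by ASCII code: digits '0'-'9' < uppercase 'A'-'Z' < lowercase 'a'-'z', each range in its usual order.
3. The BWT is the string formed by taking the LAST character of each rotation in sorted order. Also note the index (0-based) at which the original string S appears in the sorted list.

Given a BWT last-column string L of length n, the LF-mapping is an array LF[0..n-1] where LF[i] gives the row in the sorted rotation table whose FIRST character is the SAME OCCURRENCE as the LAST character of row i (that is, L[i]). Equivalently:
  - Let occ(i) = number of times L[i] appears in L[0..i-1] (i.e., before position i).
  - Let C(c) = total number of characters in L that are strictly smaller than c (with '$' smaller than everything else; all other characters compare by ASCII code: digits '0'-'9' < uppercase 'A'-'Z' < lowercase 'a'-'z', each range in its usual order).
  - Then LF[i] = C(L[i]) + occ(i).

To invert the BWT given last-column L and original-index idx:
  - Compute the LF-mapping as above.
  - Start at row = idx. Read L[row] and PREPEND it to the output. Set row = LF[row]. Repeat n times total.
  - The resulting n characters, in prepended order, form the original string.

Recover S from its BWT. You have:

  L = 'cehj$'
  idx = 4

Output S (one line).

Answer: jhec$

Derivation:
LF mapping: 1 2 3 4 0
Walk LF starting at row 4, prepending L[row]:
  step 1: row=4, L[4]='$', prepend. Next row=LF[4]=0
  step 2: row=0, L[0]='c', prepend. Next row=LF[0]=1
  step 3: row=1, L[1]='e', prepend. Next row=LF[1]=2
  step 4: row=2, L[2]='h', prepend. Next row=LF[2]=3
  step 5: row=3, L[3]='j', prepend. Next row=LF[3]=4
Reversed output: jhec$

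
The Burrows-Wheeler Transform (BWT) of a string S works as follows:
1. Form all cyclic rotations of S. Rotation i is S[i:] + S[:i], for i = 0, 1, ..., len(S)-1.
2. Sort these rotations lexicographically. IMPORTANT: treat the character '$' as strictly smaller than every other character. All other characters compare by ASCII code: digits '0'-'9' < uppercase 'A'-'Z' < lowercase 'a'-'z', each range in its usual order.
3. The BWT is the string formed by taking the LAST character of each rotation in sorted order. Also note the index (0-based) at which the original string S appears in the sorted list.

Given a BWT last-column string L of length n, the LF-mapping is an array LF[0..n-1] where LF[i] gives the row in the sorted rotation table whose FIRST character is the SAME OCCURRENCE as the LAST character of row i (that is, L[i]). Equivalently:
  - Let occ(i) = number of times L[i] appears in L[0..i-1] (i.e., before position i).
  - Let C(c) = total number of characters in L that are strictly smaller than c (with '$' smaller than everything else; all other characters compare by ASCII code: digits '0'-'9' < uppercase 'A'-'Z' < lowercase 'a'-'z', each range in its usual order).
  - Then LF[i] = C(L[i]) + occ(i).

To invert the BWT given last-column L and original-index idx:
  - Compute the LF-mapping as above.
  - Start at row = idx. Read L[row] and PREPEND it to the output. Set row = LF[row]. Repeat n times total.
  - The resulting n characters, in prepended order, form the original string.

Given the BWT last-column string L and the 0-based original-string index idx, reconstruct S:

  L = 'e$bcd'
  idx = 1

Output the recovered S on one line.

LF mapping: 4 0 1 2 3
Walk LF starting at row 1, prepending L[row]:
  step 1: row=1, L[1]='$', prepend. Next row=LF[1]=0
  step 2: row=0, L[0]='e', prepend. Next row=LF[0]=4
  step 3: row=4, L[4]='d', prepend. Next row=LF[4]=3
  step 4: row=3, L[3]='c', prepend. Next row=LF[3]=2
  step 5: row=2, L[2]='b', prepend. Next row=LF[2]=1
Reversed output: bcde$

Answer: bcde$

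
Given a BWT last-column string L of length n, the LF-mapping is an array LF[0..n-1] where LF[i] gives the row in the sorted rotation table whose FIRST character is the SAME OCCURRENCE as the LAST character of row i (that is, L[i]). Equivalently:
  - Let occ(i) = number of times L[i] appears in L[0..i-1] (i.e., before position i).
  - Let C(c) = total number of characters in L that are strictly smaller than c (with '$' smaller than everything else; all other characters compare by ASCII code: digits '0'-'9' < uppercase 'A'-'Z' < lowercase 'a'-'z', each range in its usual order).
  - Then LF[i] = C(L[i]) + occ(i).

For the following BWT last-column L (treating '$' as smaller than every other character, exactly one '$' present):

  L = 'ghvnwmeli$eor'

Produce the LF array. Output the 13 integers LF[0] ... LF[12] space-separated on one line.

Char counts: '$':1, 'e':2, 'g':1, 'h':1, 'i':1, 'l':1, 'm':1, 'n':1, 'o':1, 'r':1, 'v':1, 'w':1
C (first-col start): C('$')=0, C('e')=1, C('g')=3, C('h')=4, C('i')=5, C('l')=6, C('m')=7, C('n')=8, C('o')=9, C('r')=10, C('v')=11, C('w')=12
L[0]='g': occ=0, LF[0]=C('g')+0=3+0=3
L[1]='h': occ=0, LF[1]=C('h')+0=4+0=4
L[2]='v': occ=0, LF[2]=C('v')+0=11+0=11
L[3]='n': occ=0, LF[3]=C('n')+0=8+0=8
L[4]='w': occ=0, LF[4]=C('w')+0=12+0=12
L[5]='m': occ=0, LF[5]=C('m')+0=7+0=7
L[6]='e': occ=0, LF[6]=C('e')+0=1+0=1
L[7]='l': occ=0, LF[7]=C('l')+0=6+0=6
L[8]='i': occ=0, LF[8]=C('i')+0=5+0=5
L[9]='$': occ=0, LF[9]=C('$')+0=0+0=0
L[10]='e': occ=1, LF[10]=C('e')+1=1+1=2
L[11]='o': occ=0, LF[11]=C('o')+0=9+0=9
L[12]='r': occ=0, LF[12]=C('r')+0=10+0=10

Answer: 3 4 11 8 12 7 1 6 5 0 2 9 10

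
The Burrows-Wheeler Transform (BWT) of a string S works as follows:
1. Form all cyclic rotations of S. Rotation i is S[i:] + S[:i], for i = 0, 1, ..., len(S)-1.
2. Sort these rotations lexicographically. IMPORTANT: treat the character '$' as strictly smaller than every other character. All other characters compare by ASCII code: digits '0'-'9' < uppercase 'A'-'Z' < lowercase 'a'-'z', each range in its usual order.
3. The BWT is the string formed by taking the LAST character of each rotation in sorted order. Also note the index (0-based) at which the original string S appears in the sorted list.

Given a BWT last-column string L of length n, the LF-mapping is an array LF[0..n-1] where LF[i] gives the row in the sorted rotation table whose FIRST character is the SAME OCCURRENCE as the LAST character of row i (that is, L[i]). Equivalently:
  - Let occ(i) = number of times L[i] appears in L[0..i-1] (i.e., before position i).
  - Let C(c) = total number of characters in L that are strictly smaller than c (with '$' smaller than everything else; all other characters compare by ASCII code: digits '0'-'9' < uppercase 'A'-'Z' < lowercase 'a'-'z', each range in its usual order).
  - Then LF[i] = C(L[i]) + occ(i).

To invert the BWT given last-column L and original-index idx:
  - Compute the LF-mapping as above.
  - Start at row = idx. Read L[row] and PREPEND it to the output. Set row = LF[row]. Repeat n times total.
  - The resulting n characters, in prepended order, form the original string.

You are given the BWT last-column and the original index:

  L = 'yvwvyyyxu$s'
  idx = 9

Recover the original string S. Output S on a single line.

LF mapping: 7 3 5 4 8 9 10 6 2 0 1
Walk LF starting at row 9, prepending L[row]:
  step 1: row=9, L[9]='$', prepend. Next row=LF[9]=0
  step 2: row=0, L[0]='y', prepend. Next row=LF[0]=7
  step 3: row=7, L[7]='x', prepend. Next row=LF[7]=6
  step 4: row=6, L[6]='y', prepend. Next row=LF[6]=10
  step 5: row=10, L[10]='s', prepend. Next row=LF[10]=1
  step 6: row=1, L[1]='v', prepend. Next row=LF[1]=3
  step 7: row=3, L[3]='v', prepend. Next row=LF[3]=4
  step 8: row=4, L[4]='y', prepend. Next row=LF[4]=8
  step 9: row=8, L[8]='u', prepend. Next row=LF[8]=2
  step 10: row=2, L[2]='w', prepend. Next row=LF[2]=5
  step 11: row=5, L[5]='y', prepend. Next row=LF[5]=9
Reversed output: ywuyvvsyxy$

Answer: ywuyvvsyxy$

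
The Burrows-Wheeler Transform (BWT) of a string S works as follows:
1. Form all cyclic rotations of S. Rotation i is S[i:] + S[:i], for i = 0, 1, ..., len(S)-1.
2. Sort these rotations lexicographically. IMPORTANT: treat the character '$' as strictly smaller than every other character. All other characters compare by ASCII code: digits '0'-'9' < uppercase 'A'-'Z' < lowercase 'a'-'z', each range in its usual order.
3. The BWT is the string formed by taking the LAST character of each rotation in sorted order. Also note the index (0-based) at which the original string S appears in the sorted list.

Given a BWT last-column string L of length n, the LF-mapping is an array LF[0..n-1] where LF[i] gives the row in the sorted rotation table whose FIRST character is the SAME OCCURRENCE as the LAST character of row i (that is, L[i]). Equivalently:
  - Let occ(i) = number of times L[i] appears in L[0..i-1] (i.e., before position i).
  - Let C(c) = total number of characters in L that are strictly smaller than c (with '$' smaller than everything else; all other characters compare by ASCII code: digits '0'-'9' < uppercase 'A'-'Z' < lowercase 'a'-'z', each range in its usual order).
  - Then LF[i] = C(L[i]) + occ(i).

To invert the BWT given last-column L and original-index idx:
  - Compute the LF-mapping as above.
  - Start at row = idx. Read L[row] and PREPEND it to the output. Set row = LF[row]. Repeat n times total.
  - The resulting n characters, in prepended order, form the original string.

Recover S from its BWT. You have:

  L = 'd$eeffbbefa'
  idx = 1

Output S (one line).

Answer: affebebefd$

Derivation:
LF mapping: 4 0 5 6 8 9 2 3 7 10 1
Walk LF starting at row 1, prepending L[row]:
  step 1: row=1, L[1]='$', prepend. Next row=LF[1]=0
  step 2: row=0, L[0]='d', prepend. Next row=LF[0]=4
  step 3: row=4, L[4]='f', prepend. Next row=LF[4]=8
  step 4: row=8, L[8]='e', prepend. Next row=LF[8]=7
  step 5: row=7, L[7]='b', prepend. Next row=LF[7]=3
  step 6: row=3, L[3]='e', prepend. Next row=LF[3]=6
  step 7: row=6, L[6]='b', prepend. Next row=LF[6]=2
  step 8: row=2, L[2]='e', prepend. Next row=LF[2]=5
  step 9: row=5, L[5]='f', prepend. Next row=LF[5]=9
  step 10: row=9, L[9]='f', prepend. Next row=LF[9]=10
  step 11: row=10, L[10]='a', prepend. Next row=LF[10]=1
Reversed output: affebebefd$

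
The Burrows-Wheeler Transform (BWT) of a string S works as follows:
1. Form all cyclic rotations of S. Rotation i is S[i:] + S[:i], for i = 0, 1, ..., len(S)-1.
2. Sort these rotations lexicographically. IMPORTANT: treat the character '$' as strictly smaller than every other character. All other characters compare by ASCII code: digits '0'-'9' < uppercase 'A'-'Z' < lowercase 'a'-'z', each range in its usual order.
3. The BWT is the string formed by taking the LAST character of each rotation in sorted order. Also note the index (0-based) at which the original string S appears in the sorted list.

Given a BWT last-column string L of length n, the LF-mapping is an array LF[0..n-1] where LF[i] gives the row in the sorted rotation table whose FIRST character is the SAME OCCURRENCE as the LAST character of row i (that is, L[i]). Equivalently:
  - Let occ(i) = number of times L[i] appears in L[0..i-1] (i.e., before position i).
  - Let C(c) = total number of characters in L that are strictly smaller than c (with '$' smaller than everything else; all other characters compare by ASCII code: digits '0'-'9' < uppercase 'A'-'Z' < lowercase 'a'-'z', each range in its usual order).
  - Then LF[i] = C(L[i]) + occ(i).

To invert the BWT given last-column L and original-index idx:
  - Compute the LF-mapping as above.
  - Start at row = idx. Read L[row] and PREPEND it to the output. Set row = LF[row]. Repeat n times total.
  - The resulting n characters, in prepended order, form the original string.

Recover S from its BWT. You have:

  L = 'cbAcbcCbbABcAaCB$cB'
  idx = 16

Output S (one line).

Answer: cBcAbCBccbBbAAabCc$

Derivation:
LF mapping: 14 10 1 15 11 16 7 12 13 2 4 17 3 9 8 5 0 18 6
Walk LF starting at row 16, prepending L[row]:
  step 1: row=16, L[16]='$', prepend. Next row=LF[16]=0
  step 2: row=0, L[0]='c', prepend. Next row=LF[0]=14
  step 3: row=14, L[14]='C', prepend. Next row=LF[14]=8
  step 4: row=8, L[8]='b', prepend. Next row=LF[8]=13
  step 5: row=13, L[13]='a', prepend. Next row=LF[13]=9
  step 6: row=9, L[9]='A', prepend. Next row=LF[9]=2
  step 7: row=2, L[2]='A', prepend. Next row=LF[2]=1
  step 8: row=1, L[1]='b', prepend. Next row=LF[1]=10
  step 9: row=10, L[10]='B', prepend. Next row=LF[10]=4
  step 10: row=4, L[4]='b', prepend. Next row=LF[4]=11
  step 11: row=11, L[11]='c', prepend. Next row=LF[11]=17
  step 12: row=17, L[17]='c', prepend. Next row=LF[17]=18
  step 13: row=18, L[18]='B', prepend. Next row=LF[18]=6
  step 14: row=6, L[6]='C', prepend. Next row=LF[6]=7
  step 15: row=7, L[7]='b', prepend. Next row=LF[7]=12
  step 16: row=12, L[12]='A', prepend. Next row=LF[12]=3
  step 17: row=3, L[3]='c', prepend. Next row=LF[3]=15
  step 18: row=15, L[15]='B', prepend. Next row=LF[15]=5
  step 19: row=5, L[5]='c', prepend. Next row=LF[5]=16
Reversed output: cBcAbCBccbBbAAabCc$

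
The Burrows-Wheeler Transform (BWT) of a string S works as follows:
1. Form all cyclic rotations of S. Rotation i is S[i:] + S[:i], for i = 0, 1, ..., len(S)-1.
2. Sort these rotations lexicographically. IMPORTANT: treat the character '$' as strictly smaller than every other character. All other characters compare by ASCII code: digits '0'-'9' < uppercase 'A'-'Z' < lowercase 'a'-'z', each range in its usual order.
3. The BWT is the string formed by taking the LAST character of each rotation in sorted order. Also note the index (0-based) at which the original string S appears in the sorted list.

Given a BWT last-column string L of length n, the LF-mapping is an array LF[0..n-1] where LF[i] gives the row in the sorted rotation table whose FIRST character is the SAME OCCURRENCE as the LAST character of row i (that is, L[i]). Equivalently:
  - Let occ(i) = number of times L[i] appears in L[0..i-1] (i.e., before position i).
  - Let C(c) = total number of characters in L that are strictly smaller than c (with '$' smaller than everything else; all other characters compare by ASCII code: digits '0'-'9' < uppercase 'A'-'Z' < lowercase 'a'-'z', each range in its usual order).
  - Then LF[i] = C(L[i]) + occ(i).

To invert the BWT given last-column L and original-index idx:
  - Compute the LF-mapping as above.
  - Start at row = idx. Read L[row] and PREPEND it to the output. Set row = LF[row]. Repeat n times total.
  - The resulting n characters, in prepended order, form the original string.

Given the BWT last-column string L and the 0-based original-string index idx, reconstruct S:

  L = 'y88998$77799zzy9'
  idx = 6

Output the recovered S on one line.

Answer: 88798797999zyzy$

Derivation:
LF mapping: 12 4 5 7 8 6 0 1 2 3 9 10 14 15 13 11
Walk LF starting at row 6, prepending L[row]:
  step 1: row=6, L[6]='$', prepend. Next row=LF[6]=0
  step 2: row=0, L[0]='y', prepend. Next row=LF[0]=12
  step 3: row=12, L[12]='z', prepend. Next row=LF[12]=14
  step 4: row=14, L[14]='y', prepend. Next row=LF[14]=13
  step 5: row=13, L[13]='z', prepend. Next row=LF[13]=15
  step 6: row=15, L[15]='9', prepend. Next row=LF[15]=11
  step 7: row=11, L[11]='9', prepend. Next row=LF[11]=10
  step 8: row=10, L[10]='9', prepend. Next row=LF[10]=9
  step 9: row=9, L[9]='7', prepend. Next row=LF[9]=3
  step 10: row=3, L[3]='9', prepend. Next row=LF[3]=7
  step 11: row=7, L[7]='7', prepend. Next row=LF[7]=1
  step 12: row=1, L[1]='8', prepend. Next row=LF[1]=4
  step 13: row=4, L[4]='9', prepend. Next row=LF[4]=8
  step 14: row=8, L[8]='7', prepend. Next row=LF[8]=2
  step 15: row=2, L[2]='8', prepend. Next row=LF[2]=5
  step 16: row=5, L[5]='8', prepend. Next row=LF[5]=6
Reversed output: 88798797999zyzy$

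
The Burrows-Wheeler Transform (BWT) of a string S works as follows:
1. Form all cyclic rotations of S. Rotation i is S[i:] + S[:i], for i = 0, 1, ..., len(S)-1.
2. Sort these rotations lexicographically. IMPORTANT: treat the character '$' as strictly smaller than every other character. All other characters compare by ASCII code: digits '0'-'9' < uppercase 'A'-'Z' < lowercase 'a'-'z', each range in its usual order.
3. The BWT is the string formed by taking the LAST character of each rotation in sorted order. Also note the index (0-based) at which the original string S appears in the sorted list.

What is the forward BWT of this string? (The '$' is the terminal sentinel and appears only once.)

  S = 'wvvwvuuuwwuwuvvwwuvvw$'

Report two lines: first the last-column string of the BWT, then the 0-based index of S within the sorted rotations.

Answer: wvuwwwuwuwuvvvvwuwv$vu
19

Derivation:
All 22 rotations (rotation i = S[i:]+S[:i]):
  rot[0] = wvvwvuuuwwuwuvvwwuvvw$
  rot[1] = vvwvuuuwwuwuvvwwuvvw$w
  rot[2] = vwvuuuwwuwuvvwwuvvw$wv
  rot[3] = wvuuuwwuwuvvwwuvvw$wvv
  rot[4] = vuuuwwuwuvvwwuvvw$wvvw
  rot[5] = uuuwwuwuvvwwuvvw$wvvwv
  rot[6] = uuwwuwuvvwwuvvw$wvvwvu
  rot[7] = uwwuwuvvwwuvvw$wvvwvuu
  rot[8] = wwuwuvvwwuvvw$wvvwvuuu
  rot[9] = wuwuvvwwuvvw$wvvwvuuuw
  rot[10] = uwuvvwwuvvw$wvvwvuuuww
  rot[11] = wuvvwwuvvw$wvvwvuuuwwu
  rot[12] = uvvwwuvvw$wvvwvuuuwwuw
  rot[13] = vvwwuvvw$wvvwvuuuwwuwu
  rot[14] = vwwuvvw$wvvwvuuuwwuwuv
  rot[15] = wwuvvw$wvvwvuuuwwuwuvv
  rot[16] = wuvvw$wvvwvuuuwwuwuvvw
  rot[17] = uvvw$wvvwvuuuwwuwuvvww
  rot[18] = vvw$wvvwvuuuwwuwuvvwwu
  rot[19] = vw$wvvwvuuuwwuwuvvwwuv
  rot[20] = w$wvvwvuuuwwuwuvvwwuvv
  rot[21] = $wvvwvuuuwwuwuvvwwuvvw
Sorted (with $ < everything):
  sorted[0] = $wvvwvuuuwwuwuvvwwuvvw  (last char: 'w')
  sorted[1] = uuuwwuwuvvwwuvvw$wvvwv  (last char: 'v')
  sorted[2] = uuwwuwuvvwwuvvw$wvvwvu  (last char: 'u')
  sorted[3] = uvvw$wvvwvuuuwwuwuvvww  (last char: 'w')
  sorted[4] = uvvwwuvvw$wvvwvuuuwwuw  (last char: 'w')
  sorted[5] = uwuvvwwuvvw$wvvwvuuuww  (last char: 'w')
  sorted[6] = uwwuwuvvwwuvvw$wvvwvuu  (last char: 'u')
  sorted[7] = vuuuwwuwuvvwwuvvw$wvvw  (last char: 'w')
  sorted[8] = vvw$wvvwvuuuwwuwuvvwwu  (last char: 'u')
  sorted[9] = vvwvuuuwwuwuvvwwuvvw$w  (last char: 'w')
  sorted[10] = vvwwuvvw$wvvwvuuuwwuwu  (last char: 'u')
  sorted[11] = vw$wvvwvuuuwwuwuvvwwuv  (last char: 'v')
  sorted[12] = vwvuuuwwuwuvvwwuvvw$wv  (last char: 'v')
  sorted[13] = vwwuvvw$wvvwvuuuwwuwuv  (last char: 'v')
  sorted[14] = w$wvvwvuuuwwuwuvvwwuvv  (last char: 'v')
  sorted[15] = wuvvw$wvvwvuuuwwuwuvvw  (last char: 'w')
  sorted[16] = wuvvwwuvvw$wvvwvuuuwwu  (last char: 'u')
  sorted[17] = wuwuvvwwuvvw$wvvwvuuuw  (last char: 'w')
  sorted[18] = wvuuuwwuwuvvwwuvvw$wvv  (last char: 'v')
  sorted[19] = wvvwvuuuwwuwuvvwwuvvw$  (last char: '$')
  sorted[20] = wwuvvw$wvvwvuuuwwuwuvv  (last char: 'v')
  sorted[21] = wwuwuvvwwuvvw$wvvwvuuu  (last char: 'u')
Last column: wvuwwwuwuwuvvvvwuwv$vu
Original string S is at sorted index 19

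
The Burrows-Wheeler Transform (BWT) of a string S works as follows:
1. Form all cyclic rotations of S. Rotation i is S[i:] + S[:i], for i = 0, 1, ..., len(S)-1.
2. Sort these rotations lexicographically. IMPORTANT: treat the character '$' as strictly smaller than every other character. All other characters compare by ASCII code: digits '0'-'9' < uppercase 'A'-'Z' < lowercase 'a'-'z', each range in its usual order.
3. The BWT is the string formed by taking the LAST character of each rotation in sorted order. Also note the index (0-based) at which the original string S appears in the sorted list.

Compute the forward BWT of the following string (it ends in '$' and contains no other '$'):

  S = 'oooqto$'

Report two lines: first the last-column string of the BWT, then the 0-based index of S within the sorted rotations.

Answer: ot$oooq
2

Derivation:
All 7 rotations (rotation i = S[i:]+S[:i]):
  rot[0] = oooqto$
  rot[1] = ooqto$o
  rot[2] = oqto$oo
  rot[3] = qto$ooo
  rot[4] = to$oooq
  rot[5] = o$oooqt
  rot[6] = $oooqto
Sorted (with $ < everything):
  sorted[0] = $oooqto  (last char: 'o')
  sorted[1] = o$oooqt  (last char: 't')
  sorted[2] = oooqto$  (last char: '$')
  sorted[3] = ooqto$o  (last char: 'o')
  sorted[4] = oqto$oo  (last char: 'o')
  sorted[5] = qto$ooo  (last char: 'o')
  sorted[6] = to$oooq  (last char: 'q')
Last column: ot$oooq
Original string S is at sorted index 2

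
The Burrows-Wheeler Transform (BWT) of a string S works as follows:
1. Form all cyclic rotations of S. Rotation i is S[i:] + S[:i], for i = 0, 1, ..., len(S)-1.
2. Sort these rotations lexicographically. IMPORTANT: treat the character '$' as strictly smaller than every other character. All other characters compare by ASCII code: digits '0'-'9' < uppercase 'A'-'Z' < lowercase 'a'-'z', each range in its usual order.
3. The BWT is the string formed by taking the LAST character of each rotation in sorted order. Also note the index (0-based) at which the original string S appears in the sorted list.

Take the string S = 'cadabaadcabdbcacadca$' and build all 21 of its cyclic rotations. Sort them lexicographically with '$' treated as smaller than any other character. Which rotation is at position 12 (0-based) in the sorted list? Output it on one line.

All 21 rotations (rotation i = S[i:]+S[:i]):
  rot[0] = cadabaadcabdbcacadca$
  rot[1] = adabaadcabdbcacadca$c
  rot[2] = dabaadcabdbcacadca$ca
  rot[3] = abaadcabdbcacadca$cad
  rot[4] = baadcabdbcacadca$cada
  rot[5] = aadcabdbcacadca$cadab
  rot[6] = adcabdbcacadca$cadaba
  rot[7] = dcabdbcacadca$cadabaa
  rot[8] = cabdbcacadca$cadabaad
  rot[9] = abdbcacadca$cadabaadc
  rot[10] = bdbcacadca$cadabaadca
  rot[11] = dbcacadca$cadabaadcab
  rot[12] = bcacadca$cadabaadcabd
  rot[13] = cacadca$cadabaadcabdb
  rot[14] = acadca$cadabaadcabdbc
  rot[15] = cadca$cadabaadcabdbca
  rot[16] = adca$cadabaadcabdbcac
  rot[17] = dca$cadabaadcabdbcaca
  rot[18] = ca$cadabaadcabdbcacad
  rot[19] = a$cadabaadcabdbcacadc
  rot[20] = $cadabaadcabdbcacadca
Sorted (with $ < everything):
  sorted[0] = $cadabaadcabdbcacadca
  sorted[1] = a$cadabaadcabdbcacadc
  sorted[2] = aadcabdbcacadca$cadab
  sorted[3] = abaadcabdbcacadca$cad
  sorted[4] = abdbcacadca$cadabaadc
  sorted[5] = acadca$cadabaadcabdbc
  sorted[6] = adabaadcabdbcacadca$c
  sorted[7] = adca$cadabaadcabdbcac
  sorted[8] = adcabdbcacadca$cadaba
  sorted[9] = baadcabdbcacadca$cada
  sorted[10] = bcacadca$cadabaadcabd
  sorted[11] = bdbcacadca$cadabaadca
  sorted[12] = ca$cadabaadcabdbcacad
  sorted[13] = cabdbcacadca$cadabaad
  sorted[14] = cacadca$cadabaadcabdb
  sorted[15] = cadabaadcabdbcacadca$
  sorted[16] = cadca$cadabaadcabdbca
  sorted[17] = dabaadcabdbcacadca$ca
  sorted[18] = dbcacadca$cadabaadcab
  sorted[19] = dca$cadabaadcabdbcaca
  sorted[20] = dcabdbcacadca$cadabaa
sorted[12] = ca$cadabaadcabdbcacad

Answer: ca$cadabaadcabdbcacad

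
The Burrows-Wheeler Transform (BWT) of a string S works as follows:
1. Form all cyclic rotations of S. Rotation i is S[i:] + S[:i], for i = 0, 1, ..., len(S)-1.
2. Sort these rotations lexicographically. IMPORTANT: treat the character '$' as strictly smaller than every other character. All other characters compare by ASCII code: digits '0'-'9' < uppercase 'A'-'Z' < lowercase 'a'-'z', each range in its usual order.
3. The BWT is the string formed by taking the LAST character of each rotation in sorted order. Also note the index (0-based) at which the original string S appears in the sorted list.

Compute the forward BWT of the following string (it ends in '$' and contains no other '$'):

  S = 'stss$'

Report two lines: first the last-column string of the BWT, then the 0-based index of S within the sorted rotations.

All 5 rotations (rotation i = S[i:]+S[:i]):
  rot[0] = stss$
  rot[1] = tss$s
  rot[2] = ss$st
  rot[3] = s$sts
  rot[4] = $stss
Sorted (with $ < everything):
  sorted[0] = $stss  (last char: 's')
  sorted[1] = s$sts  (last char: 's')
  sorted[2] = ss$st  (last char: 't')
  sorted[3] = stss$  (last char: '$')
  sorted[4] = tss$s  (last char: 's')
Last column: sst$s
Original string S is at sorted index 3

Answer: sst$s
3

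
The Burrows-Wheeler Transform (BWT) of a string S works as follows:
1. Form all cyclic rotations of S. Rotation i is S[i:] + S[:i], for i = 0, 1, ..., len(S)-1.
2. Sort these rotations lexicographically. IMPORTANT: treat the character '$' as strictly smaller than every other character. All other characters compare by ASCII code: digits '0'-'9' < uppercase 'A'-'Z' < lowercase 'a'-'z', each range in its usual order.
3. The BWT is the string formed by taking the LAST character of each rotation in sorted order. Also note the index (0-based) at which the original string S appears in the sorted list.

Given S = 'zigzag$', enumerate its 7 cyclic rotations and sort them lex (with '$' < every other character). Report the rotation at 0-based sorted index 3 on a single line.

All 7 rotations (rotation i = S[i:]+S[:i]):
  rot[0] = zigzag$
  rot[1] = igzag$z
  rot[2] = gzag$zi
  rot[3] = zag$zig
  rot[4] = ag$zigz
  rot[5] = g$zigza
  rot[6] = $zigzag
Sorted (with $ < everything):
  sorted[0] = $zigzag
  sorted[1] = ag$zigz
  sorted[2] = g$zigza
  sorted[3] = gzag$zi
  sorted[4] = igzag$z
  sorted[5] = zag$zig
  sorted[6] = zigzag$
sorted[3] = gzag$zi

Answer: gzag$zi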